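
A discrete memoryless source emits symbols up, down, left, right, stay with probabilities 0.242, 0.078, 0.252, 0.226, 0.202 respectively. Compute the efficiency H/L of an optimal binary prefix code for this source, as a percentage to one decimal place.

Entropy H = −Σ p log₂ p ≈ 2.2346 bits.
Huffman merges: 39/500+101/500→7/25; 113/500+121/500→117/250; 63/250+7/25→133/250; 117/250+133/250→1. L = 57/25 ≈ 2.2800.
Efficiency = H/L = 2.2346/2.2800 = 98.0%.

98.0%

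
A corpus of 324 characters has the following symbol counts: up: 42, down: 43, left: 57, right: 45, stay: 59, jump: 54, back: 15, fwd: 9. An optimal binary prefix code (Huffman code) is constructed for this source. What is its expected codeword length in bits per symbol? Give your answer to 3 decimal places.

2.892 bits/symbol

Probabilities are the counts divided by 324.
Repeatedly combine the two least-probable nodes; the expected code length is the sum of the merged weights.
merge 1/36 + 5/108 → 2/27
merge 2/27 + 7/54 → 11/54
merge 43/324 + 5/36 → 22/81
merge 1/6 + 19/108 → 37/108
merge 59/324 + 11/54 → 125/324
merge 22/81 + 37/108 → 199/324
merge 125/324 + 199/324 → 1
L = 2/27 + 11/54 + 22/81 + 37/108 + 125/324 + 199/324 + 1 = 937/324 ≈ 2.892 bits/symbol.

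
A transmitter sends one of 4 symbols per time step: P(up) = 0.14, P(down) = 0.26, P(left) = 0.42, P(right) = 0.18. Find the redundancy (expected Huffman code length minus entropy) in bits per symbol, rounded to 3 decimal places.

0.027 bits

Entropy H = −Σ p log₂ p ≈ 1.8734 bits.
Huffman merges: 7/50+9/50→8/25; 13/50+8/25→29/50; 21/50+29/50→1. L = 19/10 ≈ 1.9000.
L − H = 1.9000 − 1.8734 = 0.027 bits.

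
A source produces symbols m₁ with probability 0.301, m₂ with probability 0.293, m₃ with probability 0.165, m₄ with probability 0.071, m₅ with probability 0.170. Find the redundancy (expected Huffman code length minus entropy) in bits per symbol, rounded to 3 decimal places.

0.061 bits

Entropy H = −Σ p log₂ p ≈ 2.1747 bits.
Huffman merges: 71/1000+33/200→59/250; 17/100+59/250→203/500; 293/1000+301/1000→297/500; 203/500+297/500→1. L = 559/250 ≈ 2.2360.
L − H = 2.2360 − 2.1747 = 0.061 bits.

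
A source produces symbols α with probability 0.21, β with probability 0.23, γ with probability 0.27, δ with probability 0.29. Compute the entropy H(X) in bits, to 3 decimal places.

H = −Σ pᵢ log₂ pᵢ.
−0.21·log₂(0.21) = 0.4728
−0.23·log₂(0.23) = 0.4877
−0.27·log₂(0.27) = 0.5100
−0.29·log₂(0.29) = 0.5179
Sum ≈ 1.9884 → 1.988 bits.

1.988 bits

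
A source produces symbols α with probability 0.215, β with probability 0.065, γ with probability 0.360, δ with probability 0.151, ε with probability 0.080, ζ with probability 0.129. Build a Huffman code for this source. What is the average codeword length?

2.419 bits/symbol

Repeatedly combine the two least-probable nodes; the expected code length is the sum of the merged weights.
merge 13/200 + 2/25 → 29/200
merge 129/1000 + 29/200 → 137/500
merge 151/1000 + 43/200 → 183/500
merge 137/500 + 9/25 → 317/500
merge 183/500 + 317/500 → 1
L = 29/200 + 137/500 + 183/500 + 317/500 + 1 = 2419/1000 = 2.419 bits/symbol.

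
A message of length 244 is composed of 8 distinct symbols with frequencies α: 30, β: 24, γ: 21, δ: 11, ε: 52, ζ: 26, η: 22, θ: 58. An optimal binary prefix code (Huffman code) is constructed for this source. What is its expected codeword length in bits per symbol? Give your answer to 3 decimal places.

Probabilities are the counts divided by 244.
Repeatedly combine the two least-probable nodes; the expected code length is the sum of the merged weights.
merge 11/244 + 21/244 → 8/61
merge 11/122 + 6/61 → 23/122
merge 13/122 + 15/122 → 14/61
merge 8/61 + 23/122 → 39/122
merge 13/61 + 14/61 → 27/61
merge 29/122 + 39/122 → 34/61
merge 27/61 + 34/61 → 1
L = 8/61 + 23/122 + 14/61 + 39/122 + 27/61 + 34/61 + 1 = 175/61 ≈ 2.869 bits/symbol.

2.869 bits/symbol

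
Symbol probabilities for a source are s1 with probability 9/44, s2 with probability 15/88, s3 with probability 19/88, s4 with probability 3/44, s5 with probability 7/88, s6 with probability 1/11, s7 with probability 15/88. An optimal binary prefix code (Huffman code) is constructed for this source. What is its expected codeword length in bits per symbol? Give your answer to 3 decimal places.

2.727 bits/symbol

Repeatedly combine the two least-probable nodes; the expected code length is the sum of the merged weights.
merge 3/44 + 7/88 → 13/88
merge 1/11 + 13/88 → 21/88
merge 15/88 + 15/88 → 15/44
merge 9/44 + 19/88 → 37/88
merge 21/88 + 15/44 → 51/88
merge 37/88 + 51/88 → 1
L = 13/88 + 21/88 + 15/44 + 37/88 + 51/88 + 1 = 30/11 ≈ 2.727 bits/symbol.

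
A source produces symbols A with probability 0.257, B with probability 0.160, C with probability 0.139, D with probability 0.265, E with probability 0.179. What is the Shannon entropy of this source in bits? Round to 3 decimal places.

H = −Σ pᵢ log₂ pᵢ.
−0.257·log₂(0.257) = 0.5038
−0.160·log₂(0.160) = 0.4230
−0.139·log₂(0.139) = 0.3957
−0.265·log₂(0.265) = 0.5077
−0.179·log₂(0.179) = 0.4443
Sum ≈ 2.2745 → 2.274 bits.

2.274 bits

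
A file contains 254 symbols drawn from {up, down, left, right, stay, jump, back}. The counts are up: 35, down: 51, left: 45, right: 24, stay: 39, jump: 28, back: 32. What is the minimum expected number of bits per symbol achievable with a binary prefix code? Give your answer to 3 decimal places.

2.799 bits/symbol

Probabilities are the counts divided by 254.
Repeatedly combine the two least-probable nodes; the expected code length is the sum of the merged weights.
merge 12/127 + 14/127 → 26/127
merge 16/127 + 35/254 → 67/254
merge 39/254 + 45/254 → 42/127
merge 51/254 + 26/127 → 103/254
merge 67/254 + 42/127 → 151/254
merge 103/254 + 151/254 → 1
L = 26/127 + 67/254 + 42/127 + 103/254 + 151/254 + 1 = 711/254 ≈ 2.799 bits/symbol.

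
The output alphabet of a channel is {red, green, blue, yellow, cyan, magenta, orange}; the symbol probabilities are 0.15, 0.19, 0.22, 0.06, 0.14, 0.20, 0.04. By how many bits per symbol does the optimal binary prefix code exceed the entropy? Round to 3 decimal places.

0.043 bits

Entropy H = −Σ p log₂ p ≈ 2.6371 bits.
Huffman merges: 1/25+3/50→1/10; 1/10+7/50→6/25; 3/20+19/100→17/50; 1/5+11/50→21/50; 6/25+17/50→29/50; 21/50+29/50→1. L = 67/25 ≈ 2.6800.
L − H = 2.6800 − 2.6371 = 0.043 bits.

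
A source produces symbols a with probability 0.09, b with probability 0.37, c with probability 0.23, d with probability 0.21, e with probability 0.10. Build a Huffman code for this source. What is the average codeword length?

Repeatedly combine the two least-probable nodes; the expected code length is the sum of the merged weights.
merge 9/100 + 1/10 → 19/100
merge 19/100 + 21/100 → 2/5
merge 23/100 + 37/100 → 3/5
merge 2/5 + 3/5 → 1
L = 19/100 + 2/5 + 3/5 + 1 = 219/100 = 2.19 bits/symbol.

2.19 bits/symbol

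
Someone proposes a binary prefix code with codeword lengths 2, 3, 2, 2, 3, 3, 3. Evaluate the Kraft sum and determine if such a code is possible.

With common denominator 2^3 = 8: Σ 2^(−ℓᵢ) = 2/8 + 1/8 + 2/8 + 2/8 + 1/8 + 1/8 + 1/8 = 10/8 = 1.25.
Kraft's inequality requires Σ ≤ 1; here Σ = 1.25 > 1, so no such prefix code exists.

1.25; no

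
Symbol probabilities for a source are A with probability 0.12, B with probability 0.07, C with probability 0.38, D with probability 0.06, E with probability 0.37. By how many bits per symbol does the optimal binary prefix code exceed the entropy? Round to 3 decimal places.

Entropy H = −Σ p log₂ p ≈ 1.9403 bits.
Huffman merges: 3/50+7/100→13/100; 3/25+13/100→1/4; 1/4+37/100→31/50; 19/50+31/50→1. L = 2 ≈ 2.0000.
L − H = 2.0000 − 1.9403 = 0.060 bits.

0.060 bits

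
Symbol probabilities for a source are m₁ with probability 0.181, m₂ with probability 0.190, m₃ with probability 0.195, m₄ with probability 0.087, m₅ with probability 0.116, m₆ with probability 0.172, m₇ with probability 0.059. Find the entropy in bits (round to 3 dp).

H = −Σ pᵢ log₂ pᵢ.
−0.181·log₂(0.181) = 0.4463
−0.190·log₂(0.190) = 0.4552
−0.195·log₂(0.195) = 0.4599
−0.087·log₂(0.087) = 0.3065
−0.116·log₂(0.116) = 0.3605
−0.172·log₂(0.172) = 0.4368
−0.059·log₂(0.059) = 0.2409
Sum ≈ 2.7062 → 2.706 bits.

2.706 bits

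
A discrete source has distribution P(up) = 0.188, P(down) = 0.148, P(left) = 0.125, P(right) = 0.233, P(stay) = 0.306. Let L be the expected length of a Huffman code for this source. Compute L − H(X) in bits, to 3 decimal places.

Entropy H = −Σ p log₂ p ≈ 2.2487 bits.
Huffman merges: 1/8+37/250→273/1000; 47/250+233/1000→421/1000; 273/1000+153/500→579/1000; 421/1000+579/1000→1. L = 2273/1000 ≈ 2.2730.
L − H = 2.2730 − 2.2487 = 0.024 bits.

0.024 bits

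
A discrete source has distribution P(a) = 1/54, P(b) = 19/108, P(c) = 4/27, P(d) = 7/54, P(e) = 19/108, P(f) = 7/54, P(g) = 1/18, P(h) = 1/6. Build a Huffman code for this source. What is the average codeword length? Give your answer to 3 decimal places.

2.898 bits/symbol

Repeatedly combine the two least-probable nodes; the expected code length is the sum of the merged weights.
merge 1/54 + 1/18 → 2/27
merge 2/27 + 7/54 → 11/54
merge 7/54 + 4/27 → 5/18
merge 1/6 + 19/108 → 37/108
merge 19/108 + 11/54 → 41/108
merge 5/18 + 37/108 → 67/108
merge 41/108 + 67/108 → 1
L = 2/27 + 11/54 + 5/18 + 37/108 + 41/108 + 67/108 + 1 = 313/108 ≈ 2.898 bits/symbol.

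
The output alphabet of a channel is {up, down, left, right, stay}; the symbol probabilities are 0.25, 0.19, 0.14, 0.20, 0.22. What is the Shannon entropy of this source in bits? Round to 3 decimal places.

2.297 bits

H = −Σ pᵢ log₂ pᵢ.
−0.25·log₂(0.25) = 0.5000
−0.19·log₂(0.19) = 0.4552
−0.14·log₂(0.14) = 0.3971
−0.20·log₂(0.20) = 0.4644
−0.22·log₂(0.22) = 0.4806
Sum ≈ 2.2973 → 2.297 bits.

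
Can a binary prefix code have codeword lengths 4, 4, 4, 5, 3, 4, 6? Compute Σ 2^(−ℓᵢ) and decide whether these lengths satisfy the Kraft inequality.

0.421875; yes

With common denominator 2^6 = 64: Σ 2^(−ℓᵢ) = 4/64 + 4/64 + 4/64 + 2/64 + 8/64 + 4/64 + 1/64 = 27/64 = 0.421875.
Kraft's inequality requires Σ ≤ 1; here Σ = 0.421875 ≤ 1, so such a prefix code exists.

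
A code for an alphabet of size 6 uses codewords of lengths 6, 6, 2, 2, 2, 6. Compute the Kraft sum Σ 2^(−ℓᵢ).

With common denominator 2^6 = 64: Σ 2^(−ℓᵢ) = 1/64 + 1/64 + 16/64 + 16/64 + 16/64 + 1/64 = 51/64 = 0.796875.

0.796875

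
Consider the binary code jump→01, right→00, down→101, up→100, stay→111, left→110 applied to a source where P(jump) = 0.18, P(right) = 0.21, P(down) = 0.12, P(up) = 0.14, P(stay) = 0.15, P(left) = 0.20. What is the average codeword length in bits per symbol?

L̄ = Σ pᵢ·ℓᵢ = 0.18·2 + 0.21·2 + 0.12·3 + 0.14·3 + 0.15·3 + 0.20·3 = 2.61 bits/symbol.

2.61 bits/symbol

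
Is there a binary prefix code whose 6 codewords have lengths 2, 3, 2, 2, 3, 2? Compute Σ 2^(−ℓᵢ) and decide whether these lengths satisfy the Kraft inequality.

1.25; no

With common denominator 2^3 = 8: Σ 2^(−ℓᵢ) = 2/8 + 1/8 + 2/8 + 2/8 + 1/8 + 2/8 = 10/8 = 1.25.
Kraft's inequality requires Σ ≤ 1; here Σ = 1.25 > 1, so no such prefix code exists.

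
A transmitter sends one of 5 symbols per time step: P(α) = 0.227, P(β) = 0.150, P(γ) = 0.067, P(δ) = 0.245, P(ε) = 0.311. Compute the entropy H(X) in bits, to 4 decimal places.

H = −Σ pᵢ log₂ pᵢ.
−0.227·log₂(0.227) = 0.4856
−0.150·log₂(0.150) = 0.4105
−0.067·log₂(0.067) = 0.2613
−0.245·log₂(0.245) = 0.4971
−0.311·log₂(0.311) = 0.5240
Sum ≈ 2.1786 → 2.1786 bits.

2.1786 bits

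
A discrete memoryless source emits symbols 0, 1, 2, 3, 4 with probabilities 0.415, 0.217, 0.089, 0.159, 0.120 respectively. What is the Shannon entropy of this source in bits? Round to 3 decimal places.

H = −Σ pᵢ log₂ pᵢ.
−0.415·log₂(0.415) = 0.5266
−0.217·log₂(0.217) = 0.4783
−0.089·log₂(0.089) = 0.3106
−0.159·log₂(0.159) = 0.4218
−0.120·log₂(0.120) = 0.3671
Sum ≈ 2.1044 → 2.104 bits.

2.104 bits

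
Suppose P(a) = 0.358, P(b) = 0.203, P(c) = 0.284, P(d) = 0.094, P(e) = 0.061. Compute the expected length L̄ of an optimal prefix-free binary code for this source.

2.155 bits/symbol

Repeatedly combine the two least-probable nodes; the expected code length is the sum of the merged weights.
merge 61/1000 + 47/500 → 31/200
merge 31/200 + 203/1000 → 179/500
merge 71/250 + 179/500 → 321/500
merge 179/500 + 321/500 → 1
L = 31/200 + 179/500 + 321/500 + 1 = 431/200 = 2.155 bits/symbol.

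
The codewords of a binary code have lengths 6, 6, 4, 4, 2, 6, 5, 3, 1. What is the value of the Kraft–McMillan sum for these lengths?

With common denominator 2^6 = 64: Σ 2^(−ℓᵢ) = 1/64 + 1/64 + 4/64 + 4/64 + 16/64 + 1/64 + 2/64 + 8/64 + 32/64 = 69/64 = 1.078125.

1.078125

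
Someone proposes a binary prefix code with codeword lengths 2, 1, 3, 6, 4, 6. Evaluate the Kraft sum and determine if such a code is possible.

With common denominator 2^6 = 64: Σ 2^(−ℓᵢ) = 16/64 + 32/64 + 8/64 + 1/64 + 4/64 + 1/64 = 62/64 = 0.96875.
Kraft's inequality requires Σ ≤ 1; here Σ = 0.96875 ≤ 1, so such a prefix code exists.

0.96875; yes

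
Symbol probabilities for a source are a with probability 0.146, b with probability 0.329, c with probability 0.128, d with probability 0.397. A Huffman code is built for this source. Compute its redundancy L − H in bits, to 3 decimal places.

Entropy H = −Σ p log₂ p ≈ 1.8417 bits.
Huffman merges: 16/125+73/500→137/500; 137/500+329/1000→603/1000; 397/1000+603/1000→1. L = 1877/1000 ≈ 1.8770.
L − H = 1.8770 − 1.8417 = 0.035 bits.

0.035 bits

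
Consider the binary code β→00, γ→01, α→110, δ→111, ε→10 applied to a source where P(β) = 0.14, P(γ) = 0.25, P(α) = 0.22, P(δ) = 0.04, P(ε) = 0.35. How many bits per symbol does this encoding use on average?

2.26 bits/symbol

L̄ = Σ pᵢ·ℓᵢ = 0.14·2 + 0.25·2 + 0.22·3 + 0.04·3 + 0.35·2 = 2.26 bits/symbol.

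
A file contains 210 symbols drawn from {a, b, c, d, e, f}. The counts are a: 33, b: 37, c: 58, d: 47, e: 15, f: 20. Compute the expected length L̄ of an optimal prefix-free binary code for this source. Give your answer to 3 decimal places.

2.490 bits/symbol

Probabilities are the counts divided by 210.
Repeatedly combine the two least-probable nodes; the expected code length is the sum of the merged weights.
merge 1/14 + 2/21 → 1/6
merge 11/70 + 1/6 → 34/105
merge 37/210 + 47/210 → 2/5
merge 29/105 + 34/105 → 3/5
merge 2/5 + 3/5 → 1
L = 1/6 + 34/105 + 2/5 + 3/5 + 1 = 523/210 ≈ 2.490 bits/symbol.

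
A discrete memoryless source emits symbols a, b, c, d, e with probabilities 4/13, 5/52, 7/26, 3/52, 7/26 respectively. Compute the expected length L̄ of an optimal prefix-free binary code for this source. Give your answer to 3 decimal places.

Repeatedly combine the two least-probable nodes; the expected code length is the sum of the merged weights.
merge 3/52 + 5/52 → 2/13
merge 2/13 + 7/26 → 11/26
merge 7/26 + 4/13 → 15/26
merge 11/26 + 15/26 → 1
L = 2/13 + 11/26 + 15/26 + 1 = 28/13 ≈ 2.154 bits/symbol.

2.154 bits/symbol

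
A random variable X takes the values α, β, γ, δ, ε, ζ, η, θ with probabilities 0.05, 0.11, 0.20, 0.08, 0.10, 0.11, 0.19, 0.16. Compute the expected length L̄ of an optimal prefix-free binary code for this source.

2.93 bits/symbol

Repeatedly combine the two least-probable nodes; the expected code length is the sum of the merged weights.
merge 1/20 + 2/25 → 13/100
merge 1/10 + 11/100 → 21/100
merge 11/100 + 13/100 → 6/25
merge 4/25 + 19/100 → 7/20
merge 1/5 + 21/100 → 41/100
merge 6/25 + 7/20 → 59/100
merge 41/100 + 59/100 → 1
L = 13/100 + 21/100 + 6/25 + 7/20 + 41/100 + 59/100 + 1 = 293/100 = 2.93 bits/symbol.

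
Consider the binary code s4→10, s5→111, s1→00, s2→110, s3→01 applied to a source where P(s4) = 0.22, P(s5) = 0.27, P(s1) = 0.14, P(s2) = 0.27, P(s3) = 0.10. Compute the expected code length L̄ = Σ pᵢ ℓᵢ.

2.54 bits/symbol

L̄ = Σ pᵢ·ℓᵢ = 0.22·2 + 0.27·3 + 0.14·2 + 0.27·3 + 0.10·2 = 2.54 bits/symbol.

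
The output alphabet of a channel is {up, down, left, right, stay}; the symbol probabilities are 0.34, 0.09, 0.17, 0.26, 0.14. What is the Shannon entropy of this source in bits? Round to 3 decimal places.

H = −Σ pᵢ log₂ pᵢ.
−0.34·log₂(0.34) = 0.5292
−0.09·log₂(0.09) = 0.3127
−0.17·log₂(0.17) = 0.4346
−0.26·log₂(0.26) = 0.5053
−0.14·log₂(0.14) = 0.3971
Sum ≈ 2.1788 → 2.179 bits.

2.179 bits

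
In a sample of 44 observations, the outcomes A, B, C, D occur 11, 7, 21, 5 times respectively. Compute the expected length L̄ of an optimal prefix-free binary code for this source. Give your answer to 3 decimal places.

Probabilities are the counts divided by 44.
Repeatedly combine the two least-probable nodes; the expected code length is the sum of the merged weights.
merge 5/44 + 7/44 → 3/11
merge 1/4 + 3/11 → 23/44
merge 21/44 + 23/44 → 1
L = 3/11 + 23/44 + 1 = 79/44 ≈ 1.795 bits/symbol.

1.795 bits/symbol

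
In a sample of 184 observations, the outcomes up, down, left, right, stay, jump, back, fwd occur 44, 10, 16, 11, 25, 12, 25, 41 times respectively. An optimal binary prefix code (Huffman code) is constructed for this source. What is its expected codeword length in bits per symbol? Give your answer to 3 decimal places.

2.804 bits/symbol

Probabilities are the counts divided by 184.
Repeatedly combine the two least-probable nodes; the expected code length is the sum of the merged weights.
merge 5/92 + 11/184 → 21/184
merge 3/46 + 2/23 → 7/46
merge 21/184 + 25/184 → 1/4
merge 25/184 + 7/46 → 53/184
merge 41/184 + 11/46 → 85/184
merge 1/4 + 53/184 → 99/184
merge 85/184 + 99/184 → 1
L = 21/184 + 7/46 + 1/4 + 53/184 + 85/184 + 99/184 + 1 = 129/46 ≈ 2.804 bits/symbol.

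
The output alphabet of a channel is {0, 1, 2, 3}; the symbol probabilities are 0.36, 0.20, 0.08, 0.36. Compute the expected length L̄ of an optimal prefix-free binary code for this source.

Repeatedly combine the two least-probable nodes; the expected code length is the sum of the merged weights.
merge 2/25 + 1/5 → 7/25
merge 7/25 + 9/25 → 16/25
merge 9/25 + 16/25 → 1
L = 7/25 + 16/25 + 1 = 48/25 = 1.92 bits/symbol.

1.92 bits/symbol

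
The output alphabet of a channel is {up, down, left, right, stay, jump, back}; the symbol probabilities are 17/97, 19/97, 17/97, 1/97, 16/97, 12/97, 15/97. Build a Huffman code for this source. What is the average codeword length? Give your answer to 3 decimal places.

2.763 bits/symbol

Repeatedly combine the two least-probable nodes; the expected code length is the sum of the merged weights.
merge 1/97 + 12/97 → 13/97
merge 13/97 + 15/97 → 28/97
merge 16/97 + 17/97 → 33/97
merge 17/97 + 19/97 → 36/97
merge 28/97 + 33/97 → 61/97
merge 36/97 + 61/97 → 1
L = 13/97 + 28/97 + 33/97 + 36/97 + 61/97 + 1 = 268/97 ≈ 2.763 bits/symbol.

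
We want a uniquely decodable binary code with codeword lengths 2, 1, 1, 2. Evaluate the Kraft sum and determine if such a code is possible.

With common denominator 2^2 = 4: Σ 2^(−ℓᵢ) = 1/4 + 2/4 + 2/4 + 1/4 = 6/4 = 1.5.
Kraft's inequality requires Σ ≤ 1; here Σ = 1.5 > 1, so no such prefix code exists.

1.5; no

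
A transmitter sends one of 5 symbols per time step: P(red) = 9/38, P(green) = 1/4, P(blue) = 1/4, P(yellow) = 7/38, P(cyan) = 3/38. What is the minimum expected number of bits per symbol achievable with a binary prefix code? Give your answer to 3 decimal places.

Repeatedly combine the two least-probable nodes; the expected code length is the sum of the merged weights.
merge 3/38 + 7/38 → 5/19
merge 9/38 + 1/4 → 37/76
merge 1/4 + 5/19 → 39/76
merge 37/76 + 39/76 → 1
L = 5/19 + 37/76 + 39/76 + 1 = 43/19 ≈ 2.263 bits/symbol.

2.263 bits/symbol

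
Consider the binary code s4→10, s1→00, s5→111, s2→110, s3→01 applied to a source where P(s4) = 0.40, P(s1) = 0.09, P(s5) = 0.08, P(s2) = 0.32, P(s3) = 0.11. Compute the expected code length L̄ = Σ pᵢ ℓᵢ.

L̄ = Σ pᵢ·ℓᵢ = 0.40·2 + 0.09·2 + 0.08·3 + 0.32·3 + 0.11·2 = 2.4 bits/symbol.

2.4 bits/symbol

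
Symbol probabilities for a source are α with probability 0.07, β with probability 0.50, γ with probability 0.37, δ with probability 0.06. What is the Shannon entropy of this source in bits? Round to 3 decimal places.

H = −Σ pᵢ log₂ pᵢ.
−0.07·log₂(0.07) = 0.2686
−0.50·log₂(0.50) = 0.5000
−0.37·log₂(0.37) = 0.5307
−0.06·log₂(0.06) = 0.2435
Sum ≈ 1.5428 → 1.543 bits.

1.543 bits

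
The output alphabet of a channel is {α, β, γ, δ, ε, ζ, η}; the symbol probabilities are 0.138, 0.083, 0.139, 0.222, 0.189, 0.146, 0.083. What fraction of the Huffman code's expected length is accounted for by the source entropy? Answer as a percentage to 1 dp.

Entropy H = −Σ p log₂ p ≈ 2.7277 bits.
Huffman merges: 83/1000+83/1000→83/500; 69/500+139/1000→277/1000; 73/500+83/500→39/125; 189/1000+111/500→411/1000; 277/1000+39/125→589/1000; 411/1000+589/1000→1. L = 551/200 ≈ 2.7550.
Efficiency = H/L = 2.7277/2.7550 = 99.0%.

99.0%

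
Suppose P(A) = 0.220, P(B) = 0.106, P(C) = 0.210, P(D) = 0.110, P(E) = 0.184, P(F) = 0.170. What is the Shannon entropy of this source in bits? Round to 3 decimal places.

H = −Σ pᵢ log₂ pᵢ.
−0.220·log₂(0.220) = 0.4806
−0.106·log₂(0.106) = 0.3432
−0.210·log₂(0.210) = 0.4728
−0.110·log₂(0.110) = 0.3503
−0.184·log₂(0.184) = 0.4494
−0.170·log₂(0.170) = 0.4346
Sum ≈ 2.5309 → 2.531 bits.

2.531 bits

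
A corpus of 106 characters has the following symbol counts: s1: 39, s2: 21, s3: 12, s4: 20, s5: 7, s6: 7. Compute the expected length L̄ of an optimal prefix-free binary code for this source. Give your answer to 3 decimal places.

2.377 bits/symbol

Probabilities are the counts divided by 106.
Repeatedly combine the two least-probable nodes; the expected code length is the sum of the merged weights.
merge 7/106 + 7/106 → 7/53
merge 6/53 + 7/53 → 13/53
merge 10/53 + 21/106 → 41/106
merge 13/53 + 39/106 → 65/106
merge 41/106 + 65/106 → 1
L = 7/53 + 13/53 + 41/106 + 65/106 + 1 = 126/53 ≈ 2.377 bits/symbol.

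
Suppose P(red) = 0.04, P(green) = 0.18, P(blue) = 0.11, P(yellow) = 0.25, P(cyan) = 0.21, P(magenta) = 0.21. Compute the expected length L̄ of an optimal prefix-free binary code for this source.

2.48 bits/symbol

Repeatedly combine the two least-probable nodes; the expected code length is the sum of the merged weights.
merge 1/25 + 11/100 → 3/20
merge 3/20 + 9/50 → 33/100
merge 21/100 + 21/100 → 21/50
merge 1/4 + 33/100 → 29/50
merge 21/50 + 29/50 → 1
L = 3/20 + 33/100 + 21/50 + 29/50 + 1 = 62/25 = 2.48 bits/symbol.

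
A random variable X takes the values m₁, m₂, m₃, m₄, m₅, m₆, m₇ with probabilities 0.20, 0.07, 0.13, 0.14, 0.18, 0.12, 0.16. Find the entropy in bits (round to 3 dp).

H = −Σ pᵢ log₂ pᵢ.
−0.20·log₂(0.20) = 0.4644
−0.07·log₂(0.07) = 0.2686
−0.13·log₂(0.13) = 0.3826
−0.14·log₂(0.14) = 0.3971
−0.18·log₂(0.18) = 0.4453
−0.12·log₂(0.12) = 0.3671
−0.16·log₂(0.16) = 0.4230
Sum ≈ 2.7481 → 2.748 bits.

2.748 bits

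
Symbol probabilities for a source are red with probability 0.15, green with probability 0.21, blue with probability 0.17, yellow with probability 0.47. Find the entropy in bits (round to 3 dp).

H = −Σ pᵢ log₂ pᵢ.
−0.15·log₂(0.15) = 0.4105
−0.21·log₂(0.21) = 0.4728
−0.17·log₂(0.17) = 0.4346
−0.47·log₂(0.47) = 0.5120
Sum ≈ 1.8299 → 1.830 bits.

1.830 bits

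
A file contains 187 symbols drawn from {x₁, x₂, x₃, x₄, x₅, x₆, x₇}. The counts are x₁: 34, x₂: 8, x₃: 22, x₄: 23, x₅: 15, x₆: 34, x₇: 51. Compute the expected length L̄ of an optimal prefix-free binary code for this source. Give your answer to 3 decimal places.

Probabilities are the counts divided by 187.
Repeatedly combine the two least-probable nodes; the expected code length is the sum of the merged weights.
merge 8/187 + 15/187 → 23/187
merge 2/17 + 23/187 → 45/187
merge 23/187 + 2/11 → 57/187
merge 2/11 + 45/187 → 79/187
merge 3/11 + 57/187 → 108/187
merge 79/187 + 108/187 → 1
L = 23/187 + 45/187 + 57/187 + 79/187 + 108/187 + 1 = 499/187 ≈ 2.668 bits/symbol.

2.668 bits/symbol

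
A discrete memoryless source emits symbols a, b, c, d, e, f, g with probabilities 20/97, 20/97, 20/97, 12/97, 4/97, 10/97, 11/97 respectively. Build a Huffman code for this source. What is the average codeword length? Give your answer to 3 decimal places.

Repeatedly combine the two least-probable nodes; the expected code length is the sum of the merged weights.
merge 4/97 + 10/97 → 14/97
merge 11/97 + 12/97 → 23/97
merge 14/97 + 20/97 → 34/97
merge 20/97 + 20/97 → 40/97
merge 23/97 + 34/97 → 57/97
merge 40/97 + 57/97 → 1
L = 14/97 + 23/97 + 34/97 + 40/97 + 57/97 + 1 = 265/97 ≈ 2.732 bits/symbol.

2.732 bits/symbol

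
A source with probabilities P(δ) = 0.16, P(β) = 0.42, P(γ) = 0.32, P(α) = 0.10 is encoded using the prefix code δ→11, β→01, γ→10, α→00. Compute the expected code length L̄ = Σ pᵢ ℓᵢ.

L̄ = Σ pᵢ·ℓᵢ = 0.16·2 + 0.42·2 + 0.32·2 + 0.10·2 = 2 bits/symbol.

2 bits/symbol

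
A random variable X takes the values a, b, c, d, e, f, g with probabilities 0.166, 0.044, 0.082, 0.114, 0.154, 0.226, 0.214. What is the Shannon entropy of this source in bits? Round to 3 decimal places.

2.658 bits

H = −Σ pᵢ log₂ pᵢ.
−0.166·log₂(0.166) = 0.4301
−0.044·log₂(0.044) = 0.1983
−0.082·log₂(0.082) = 0.2959
−0.114·log₂(0.114) = 0.3571
−0.154·log₂(0.154) = 0.4156
−0.226·log₂(0.226) = 0.4849
−0.214·log₂(0.214) = 0.4760
Sum ≈ 2.6579 → 2.658 bits.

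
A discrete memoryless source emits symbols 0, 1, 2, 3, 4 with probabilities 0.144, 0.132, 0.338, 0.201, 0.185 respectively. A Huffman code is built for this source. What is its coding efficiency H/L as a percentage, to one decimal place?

Entropy H = −Σ p log₂ p ≈ 2.2328 bits.
Huffman merges: 33/250+18/125→69/250; 37/200+201/1000→193/500; 69/250+169/500→307/500; 193/500+307/500→1. L = 569/250 ≈ 2.2760.
Efficiency = H/L = 2.2328/2.2760 = 98.1%.

98.1%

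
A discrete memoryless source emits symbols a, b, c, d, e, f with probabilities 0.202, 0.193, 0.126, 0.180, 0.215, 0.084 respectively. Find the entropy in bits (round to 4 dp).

H = −Σ pᵢ log₂ pᵢ.
−0.202·log₂(0.202) = 0.4661
−0.193·log₂(0.193) = 0.4581
−0.126·log₂(0.126) = 0.3766
−0.180·log₂(0.180) = 0.4453
−0.215·log₂(0.215) = 0.4768
−0.084·log₂(0.084) = 0.3002
Sum ≈ 2.5230 → 2.5230 bits.

2.5230 bits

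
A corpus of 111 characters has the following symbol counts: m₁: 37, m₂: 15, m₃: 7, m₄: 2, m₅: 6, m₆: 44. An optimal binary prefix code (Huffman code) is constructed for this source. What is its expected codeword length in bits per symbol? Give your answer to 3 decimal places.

2.081 bits/symbol

Probabilities are the counts divided by 111.
Repeatedly combine the two least-probable nodes; the expected code length is the sum of the merged weights.
merge 2/111 + 2/37 → 8/111
merge 7/111 + 8/111 → 5/37
merge 5/37 + 5/37 → 10/37
merge 10/37 + 1/3 → 67/111
merge 44/111 + 67/111 → 1
L = 8/111 + 5/37 + 10/37 + 67/111 + 1 = 77/37 ≈ 2.081 bits/symbol.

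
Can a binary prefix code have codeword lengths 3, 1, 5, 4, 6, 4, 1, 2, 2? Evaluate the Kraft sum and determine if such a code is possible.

1.796875; no

With common denominator 2^6 = 64: Σ 2^(−ℓᵢ) = 8/64 + 32/64 + 2/64 + 4/64 + 1/64 + 4/64 + 32/64 + 16/64 + 16/64 = 115/64 = 1.796875.
Kraft's inequality requires Σ ≤ 1; here Σ = 1.796875 > 1, so no such prefix code exists.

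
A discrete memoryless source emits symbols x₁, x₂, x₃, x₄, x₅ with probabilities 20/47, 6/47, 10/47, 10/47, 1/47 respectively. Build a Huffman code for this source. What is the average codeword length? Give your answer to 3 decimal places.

2.085 bits/symbol

Repeatedly combine the two least-probable nodes; the expected code length is the sum of the merged weights.
merge 1/47 + 6/47 → 7/47
merge 7/47 + 10/47 → 17/47
merge 10/47 + 17/47 → 27/47
merge 20/47 + 27/47 → 1
L = 7/47 + 17/47 + 27/47 + 1 = 98/47 ≈ 2.085 bits/symbol.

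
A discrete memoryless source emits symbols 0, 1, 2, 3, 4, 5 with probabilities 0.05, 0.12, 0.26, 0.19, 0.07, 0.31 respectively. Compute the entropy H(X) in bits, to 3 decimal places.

2.336 bits

H = −Σ pᵢ log₂ pᵢ.
−0.05·log₂(0.05) = 0.2161
−0.12·log₂(0.12) = 0.3671
−0.26·log₂(0.26) = 0.5053
−0.19·log₂(0.19) = 0.4552
−0.07·log₂(0.07) = 0.2686
−0.31·log₂(0.31) = 0.5238
Sum ≈ 2.3360 → 2.336 bits.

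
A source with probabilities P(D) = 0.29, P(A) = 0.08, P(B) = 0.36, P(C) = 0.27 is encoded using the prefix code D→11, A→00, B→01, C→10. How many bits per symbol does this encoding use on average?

L̄ = Σ pᵢ·ℓᵢ = 0.29·2 + 0.08·2 + 0.36·2 + 0.27·2 = 2 bits/symbol.

2 bits/symbol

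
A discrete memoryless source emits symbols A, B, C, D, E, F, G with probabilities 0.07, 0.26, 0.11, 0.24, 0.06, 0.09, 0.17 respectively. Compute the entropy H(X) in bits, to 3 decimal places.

2.609 bits

H = −Σ pᵢ log₂ pᵢ.
−0.07·log₂(0.07) = 0.2686
−0.26·log₂(0.26) = 0.5053
−0.11·log₂(0.11) = 0.3503
−0.24·log₂(0.24) = 0.4941
−0.06·log₂(0.06) = 0.2435
−0.09·log₂(0.09) = 0.3127
−0.17·log₂(0.17) = 0.4346
Sum ≈ 2.6090 → 2.609 bits.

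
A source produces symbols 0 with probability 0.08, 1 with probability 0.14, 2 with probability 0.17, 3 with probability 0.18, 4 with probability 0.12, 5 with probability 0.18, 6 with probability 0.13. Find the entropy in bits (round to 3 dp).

2.764 bits

H = −Σ pᵢ log₂ pᵢ.
−0.08·log₂(0.08) = 0.2915
−0.14·log₂(0.14) = 0.3971
−0.17·log₂(0.17) = 0.4346
−0.18·log₂(0.18) = 0.4453
−0.12·log₂(0.12) = 0.3671
−0.18·log₂(0.18) = 0.4453
−0.13·log₂(0.13) = 0.3826
Sum ≈ 2.7635 → 2.764 bits.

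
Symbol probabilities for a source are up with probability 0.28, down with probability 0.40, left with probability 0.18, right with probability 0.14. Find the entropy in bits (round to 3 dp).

H = −Σ pᵢ log₂ pᵢ.
−0.28·log₂(0.28) = 0.5142
−0.40·log₂(0.40) = 0.5288
−0.18·log₂(0.18) = 0.4453
−0.14·log₂(0.14) = 0.3971
Sum ≈ 1.8854 → 1.885 bits.

1.885 bits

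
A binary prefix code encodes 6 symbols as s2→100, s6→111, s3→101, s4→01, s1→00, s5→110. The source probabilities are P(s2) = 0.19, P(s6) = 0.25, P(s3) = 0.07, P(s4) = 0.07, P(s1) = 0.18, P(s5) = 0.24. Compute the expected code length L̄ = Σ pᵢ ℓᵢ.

2.75 bits/symbol

L̄ = Σ pᵢ·ℓᵢ = 0.19·3 + 0.25·3 + 0.07·3 + 0.07·2 + 0.18·2 + 0.24·3 = 2.75 bits/symbol.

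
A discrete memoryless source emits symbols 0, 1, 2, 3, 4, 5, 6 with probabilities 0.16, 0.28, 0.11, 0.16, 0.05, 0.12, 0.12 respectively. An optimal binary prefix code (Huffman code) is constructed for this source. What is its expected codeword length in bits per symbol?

2.72 bits/symbol

Repeatedly combine the two least-probable nodes; the expected code length is the sum of the merged weights.
merge 1/20 + 11/100 → 4/25
merge 3/25 + 3/25 → 6/25
merge 4/25 + 4/25 → 8/25
merge 4/25 + 6/25 → 2/5
merge 7/25 + 8/25 → 3/5
merge 2/5 + 3/5 → 1
L = 4/25 + 6/25 + 8/25 + 2/5 + 3/5 + 1 = 68/25 = 2.72 bits/symbol.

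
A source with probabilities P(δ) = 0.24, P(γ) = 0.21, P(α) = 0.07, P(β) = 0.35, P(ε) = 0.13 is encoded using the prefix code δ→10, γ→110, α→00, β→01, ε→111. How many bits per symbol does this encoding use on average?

2.34 bits/symbol

L̄ = Σ pᵢ·ℓᵢ = 0.24·2 + 0.21·3 + 0.07·2 + 0.35·2 + 0.13·3 = 2.34 bits/symbol.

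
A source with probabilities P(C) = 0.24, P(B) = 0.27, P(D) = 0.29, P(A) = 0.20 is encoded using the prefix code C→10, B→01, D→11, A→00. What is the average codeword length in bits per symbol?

L̄ = Σ pᵢ·ℓᵢ = 0.24·2 + 0.27·2 + 0.29·2 + 0.20·2 = 2 bits/symbol.

2 bits/symbol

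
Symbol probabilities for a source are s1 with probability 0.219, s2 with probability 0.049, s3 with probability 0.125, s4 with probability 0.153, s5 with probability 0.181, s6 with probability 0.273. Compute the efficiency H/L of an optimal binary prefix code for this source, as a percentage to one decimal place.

97.6%

Entropy H = −Σ p log₂ p ≈ 2.4401 bits.
Huffman merges: 49/1000+1/8→87/500; 153/1000+87/500→327/1000; 181/1000+219/1000→2/5; 273/1000+327/1000→3/5; 2/5+3/5→1. L = 2501/1000 ≈ 2.5010.
Efficiency = H/L = 2.4401/2.5010 = 97.6%.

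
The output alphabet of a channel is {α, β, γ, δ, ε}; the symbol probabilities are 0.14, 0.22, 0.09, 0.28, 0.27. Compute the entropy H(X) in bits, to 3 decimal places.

H = −Σ pᵢ log₂ pᵢ.
−0.14·log₂(0.14) = 0.3971
−0.22·log₂(0.22) = 0.4806
−0.09·log₂(0.09) = 0.3127
−0.28·log₂(0.28) = 0.5142
−0.27·log₂(0.27) = 0.5100
Sum ≈ 2.2146 → 2.215 bits.

2.215 bits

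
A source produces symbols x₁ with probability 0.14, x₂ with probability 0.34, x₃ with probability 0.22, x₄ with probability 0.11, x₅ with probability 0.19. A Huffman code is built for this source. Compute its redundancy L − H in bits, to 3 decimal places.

Entropy H = −Σ p log₂ p ≈ 2.2124 bits.
Huffman merges: 11/100+7/50→1/4; 19/100+11/50→41/100; 1/4+17/50→59/100; 41/100+59/100→1. L = 9/4 ≈ 2.2500.
L − H = 2.2500 − 2.2124 = 0.038 bits.

0.038 bits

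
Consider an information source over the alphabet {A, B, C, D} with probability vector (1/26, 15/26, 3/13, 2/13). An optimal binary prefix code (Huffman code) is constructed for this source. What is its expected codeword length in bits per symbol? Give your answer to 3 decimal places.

Repeatedly combine the two least-probable nodes; the expected code length is the sum of the merged weights.
merge 1/26 + 2/13 → 5/26
merge 5/26 + 3/13 → 11/26
merge 11/26 + 15/26 → 1
L = 5/26 + 11/26 + 1 = 21/13 ≈ 1.615 bits/symbol.

1.615 bits/symbol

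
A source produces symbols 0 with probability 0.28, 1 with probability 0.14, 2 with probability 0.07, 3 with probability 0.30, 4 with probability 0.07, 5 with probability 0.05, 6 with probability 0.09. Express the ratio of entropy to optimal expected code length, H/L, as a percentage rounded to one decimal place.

98.4%

Entropy H = −Σ p log₂ p ≈ 2.4983 bits.
Huffman merges: 1/20+7/100→3/25; 7/100+9/100→4/25; 3/25+7/50→13/50; 4/25+13/50→21/50; 7/25+3/10→29/50; 21/50+29/50→1. L = 127/50 ≈ 2.5400.
Efficiency = H/L = 2.4983/2.5400 = 98.4%.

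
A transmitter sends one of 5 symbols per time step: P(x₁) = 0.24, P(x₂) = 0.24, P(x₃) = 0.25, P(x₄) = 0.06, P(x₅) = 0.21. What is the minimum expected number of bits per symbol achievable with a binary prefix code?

2.27 bits/symbol

Repeatedly combine the two least-probable nodes; the expected code length is the sum of the merged weights.
merge 3/50 + 21/100 → 27/100
merge 6/25 + 6/25 → 12/25
merge 1/4 + 27/100 → 13/25
merge 12/25 + 13/25 → 1
L = 27/100 + 12/25 + 13/25 + 1 = 227/100 = 2.27 bits/symbol.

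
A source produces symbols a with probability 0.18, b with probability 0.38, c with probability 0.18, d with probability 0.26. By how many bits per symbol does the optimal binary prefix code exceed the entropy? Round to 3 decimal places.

0.054 bits

Entropy H = −Σ p log₂ p ≈ 1.9264 bits.
Huffman merges: 9/50+9/50→9/25; 13/50+9/25→31/50; 19/50+31/50→1. L = 99/50 ≈ 1.9800.
L − H = 1.9800 − 1.9264 = 0.054 bits.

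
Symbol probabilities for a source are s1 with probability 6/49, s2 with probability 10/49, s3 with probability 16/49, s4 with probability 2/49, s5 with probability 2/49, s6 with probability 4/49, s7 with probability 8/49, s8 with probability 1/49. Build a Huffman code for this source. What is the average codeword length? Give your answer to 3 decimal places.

2.633 bits/symbol

Repeatedly combine the two least-probable nodes; the expected code length is the sum of the merged weights.
merge 1/49 + 2/49 → 3/49
merge 2/49 + 3/49 → 5/49
merge 4/49 + 5/49 → 9/49
merge 6/49 + 8/49 → 2/7
merge 9/49 + 10/49 → 19/49
merge 2/7 + 16/49 → 30/49
merge 19/49 + 30/49 → 1
L = 3/49 + 5/49 + 9/49 + 2/7 + 19/49 + 30/49 + 1 = 129/49 ≈ 2.633 bits/symbol.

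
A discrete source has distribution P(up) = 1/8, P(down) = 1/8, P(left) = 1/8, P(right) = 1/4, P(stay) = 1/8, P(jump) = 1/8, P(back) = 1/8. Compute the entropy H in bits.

Each probability is a power of 1/2, so log₂(1/p) is an integer.
H = Σ p·log₂(1/p) = 1/8·3 + 1/8·3 + 1/8·3 + 1/4·2 + 1/8·3 + 1/8·3 + 1/8·3 = 2.75 bits.

2.75 bits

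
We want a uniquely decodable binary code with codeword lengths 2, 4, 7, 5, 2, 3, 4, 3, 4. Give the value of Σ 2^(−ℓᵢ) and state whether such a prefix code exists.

With common denominator 2^7 = 128: Σ 2^(−ℓᵢ) = 32/128 + 8/128 + 1/128 + 4/128 + 32/128 + 16/128 + 8/128 + 16/128 + 8/128 = 125/128 = 0.9765625.
Kraft's inequality requires Σ ≤ 1; here Σ = 0.9765625 ≤ 1, so such a prefix code exists.

0.9765625; yes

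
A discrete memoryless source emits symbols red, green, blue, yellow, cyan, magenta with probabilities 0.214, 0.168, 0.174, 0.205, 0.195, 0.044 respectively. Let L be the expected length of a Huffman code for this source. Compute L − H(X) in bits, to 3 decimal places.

0.107 bits

Entropy H = −Σ p log₂ p ≈ 2.4742 bits.
Huffman merges: 11/250+21/125→53/250; 87/500+39/200→369/1000; 41/200+53/250→417/1000; 107/500+369/1000→583/1000; 417/1000+583/1000→1. L = 2581/1000 ≈ 2.5810.
L − H = 2.5810 − 2.4742 = 0.107 bits.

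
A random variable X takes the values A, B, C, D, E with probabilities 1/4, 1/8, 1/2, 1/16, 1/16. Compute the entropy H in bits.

1.875 bits

Each probability is a power of 1/2, so log₂(1/p) is an integer.
H = Σ p·log₂(1/p) = 1/4·2 + 1/8·3 + 1/2·1 + 1/16·4 + 1/16·4 = 1.875 bits.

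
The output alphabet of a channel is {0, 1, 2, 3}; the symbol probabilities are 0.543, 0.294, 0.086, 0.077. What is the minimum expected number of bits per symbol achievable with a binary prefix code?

Repeatedly combine the two least-probable nodes; the expected code length is the sum of the merged weights.
merge 77/1000 + 43/500 → 163/1000
merge 163/1000 + 147/500 → 457/1000
merge 457/1000 + 543/1000 → 1
L = 163/1000 + 457/1000 + 1 = 81/50 = 1.62 bits/symbol.

1.62 bits/symbol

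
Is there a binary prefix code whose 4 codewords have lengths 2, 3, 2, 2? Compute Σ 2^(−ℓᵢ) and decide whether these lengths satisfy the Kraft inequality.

0.875; yes

With common denominator 2^3 = 8: Σ 2^(−ℓᵢ) = 2/8 + 1/8 + 2/8 + 2/8 = 7/8 = 0.875.
Kraft's inequality requires Σ ≤ 1; here Σ = 0.875 ≤ 1, so such a prefix code exists.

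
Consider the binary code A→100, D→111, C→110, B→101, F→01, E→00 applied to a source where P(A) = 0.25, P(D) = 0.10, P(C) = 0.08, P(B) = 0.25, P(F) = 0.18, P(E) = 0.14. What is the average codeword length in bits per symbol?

2.68 bits/symbol

L̄ = Σ pᵢ·ℓᵢ = 0.25·3 + 0.10·3 + 0.08·3 + 0.25·3 + 0.18·2 + 0.14·2 = 2.68 bits/symbol.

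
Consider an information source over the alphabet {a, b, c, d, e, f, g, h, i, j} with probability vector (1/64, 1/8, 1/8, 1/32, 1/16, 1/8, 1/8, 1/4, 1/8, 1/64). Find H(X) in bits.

Each probability is a power of 1/2, so log₂(1/p) is an integer.
H = Σ p·log₂(1/p) = 1/64·6 + 1/8·3 + 1/8·3 + 1/32·5 + 1/16·4 + 1/8·3 + 1/8·3 + 1/4·2 + 1/8·3 + 1/64·6 = 2.96875 bits.

2.96875 bits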